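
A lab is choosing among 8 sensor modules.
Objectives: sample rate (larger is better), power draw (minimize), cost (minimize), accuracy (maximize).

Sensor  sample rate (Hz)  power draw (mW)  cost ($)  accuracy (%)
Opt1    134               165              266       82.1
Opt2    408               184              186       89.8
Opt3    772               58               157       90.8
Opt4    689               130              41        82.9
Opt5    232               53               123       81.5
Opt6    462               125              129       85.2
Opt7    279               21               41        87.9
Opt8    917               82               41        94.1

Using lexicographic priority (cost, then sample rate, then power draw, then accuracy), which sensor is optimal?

Opt8

First minimize cost: best is 41, kept {Opt4, Opt7, Opt8}.
Then maximize sample rate: best is 917, kept {Opt8}.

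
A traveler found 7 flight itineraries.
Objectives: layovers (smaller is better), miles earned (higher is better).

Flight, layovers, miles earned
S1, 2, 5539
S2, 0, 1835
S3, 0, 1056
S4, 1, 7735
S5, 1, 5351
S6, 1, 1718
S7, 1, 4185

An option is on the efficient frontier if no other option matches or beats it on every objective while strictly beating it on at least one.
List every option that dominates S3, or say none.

S2

S2: layovers 0≤0, miles earned 1835≥1056 — dominates S3.
Others (S1, S4, S5, S6, S7) are each worse than S3 on at least one objective.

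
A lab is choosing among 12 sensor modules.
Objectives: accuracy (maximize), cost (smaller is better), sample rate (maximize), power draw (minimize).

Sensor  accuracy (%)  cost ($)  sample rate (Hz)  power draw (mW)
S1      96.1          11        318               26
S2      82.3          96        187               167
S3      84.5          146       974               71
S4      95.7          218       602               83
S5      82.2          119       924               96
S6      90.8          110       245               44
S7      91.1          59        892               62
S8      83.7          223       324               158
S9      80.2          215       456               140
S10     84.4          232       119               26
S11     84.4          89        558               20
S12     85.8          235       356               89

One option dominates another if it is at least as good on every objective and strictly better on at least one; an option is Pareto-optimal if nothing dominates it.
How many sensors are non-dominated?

6

S1: not dominated (best accuracy).
S2: dominated by S1 (accuracy 96.1≥82.3, cost 11≤96, sample rate 318≥187, power draw 26≤167).
S3: not dominated (best sample rate).
S4: not dominated.
S5: not dominated.
S6: dominated by S1 (accuracy 96.1≥90.8, cost 11≤110, sample rate 318≥245, power draw 26≤44).
S7: not dominated.
S8: dominated by S3 (accuracy 84.5≥83.7, cost 146≤223, sample rate 974≥324, power draw 71≤158).
S9: dominated by S3 (accuracy 84.5≥80.2, cost 146≤215, sample rate 974≥456, power draw 71≤140).
S10: dominated by S1 (accuracy 96.1≥84.4, cost 11≤232, sample rate 318≥119, power draw 26≤26).
S11: not dominated (best power draw).
S12: dominated by S4 (accuracy 95.7≥85.8, cost 218≤235, sample rate 602≥356, power draw 83≤89).
Pareto-optimal: S1, S3, S4, S5, S7, S11 → 6.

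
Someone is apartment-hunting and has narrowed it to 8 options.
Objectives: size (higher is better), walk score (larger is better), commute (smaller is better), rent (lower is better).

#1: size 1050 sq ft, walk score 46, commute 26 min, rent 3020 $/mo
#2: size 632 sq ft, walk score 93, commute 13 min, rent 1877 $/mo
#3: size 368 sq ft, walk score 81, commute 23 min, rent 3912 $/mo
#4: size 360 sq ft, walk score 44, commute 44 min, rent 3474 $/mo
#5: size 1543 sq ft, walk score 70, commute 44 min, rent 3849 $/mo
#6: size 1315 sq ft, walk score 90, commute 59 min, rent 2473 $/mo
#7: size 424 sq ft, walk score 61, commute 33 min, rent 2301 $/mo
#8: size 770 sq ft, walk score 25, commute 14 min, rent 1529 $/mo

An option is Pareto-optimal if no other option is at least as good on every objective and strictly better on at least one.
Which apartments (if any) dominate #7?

#2

#2: size 632≥424, walk score 93≥61, commute 13≤33, rent 1877≤2301 — dominates #7.
Others (#1, #3, #4, #5, #6, #8) are each worse than #7 on at least one objective.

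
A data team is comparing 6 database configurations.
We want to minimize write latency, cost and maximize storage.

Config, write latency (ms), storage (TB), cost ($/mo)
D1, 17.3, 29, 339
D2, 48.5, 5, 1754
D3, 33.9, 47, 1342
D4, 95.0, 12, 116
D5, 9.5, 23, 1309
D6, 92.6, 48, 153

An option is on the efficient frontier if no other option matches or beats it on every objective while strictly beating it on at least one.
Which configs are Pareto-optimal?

D1, D3, D4, D5, D6

D1: not dominated.
D2: dominated by D1 (write latency 17.3≤48.5, storage 29≥5, cost 339≤1754).
D3: not dominated.
D4: not dominated (best cost).
D5: not dominated (best write latency).
D6: not dominated (best storage).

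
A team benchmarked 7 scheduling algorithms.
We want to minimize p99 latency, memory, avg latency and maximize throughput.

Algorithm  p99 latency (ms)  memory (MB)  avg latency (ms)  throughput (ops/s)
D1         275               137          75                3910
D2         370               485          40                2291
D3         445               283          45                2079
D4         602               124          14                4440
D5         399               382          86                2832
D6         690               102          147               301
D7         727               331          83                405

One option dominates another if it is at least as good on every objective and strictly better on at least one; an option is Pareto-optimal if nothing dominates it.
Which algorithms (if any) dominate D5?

D1: p99 latency 275≤399, memory 137≤382, avg latency 75≤86, throughput 3910≥2832 — dominates D5.
Others (D2, D3, D4, D6, D7) are each worse than D5 on at least one objective.

D1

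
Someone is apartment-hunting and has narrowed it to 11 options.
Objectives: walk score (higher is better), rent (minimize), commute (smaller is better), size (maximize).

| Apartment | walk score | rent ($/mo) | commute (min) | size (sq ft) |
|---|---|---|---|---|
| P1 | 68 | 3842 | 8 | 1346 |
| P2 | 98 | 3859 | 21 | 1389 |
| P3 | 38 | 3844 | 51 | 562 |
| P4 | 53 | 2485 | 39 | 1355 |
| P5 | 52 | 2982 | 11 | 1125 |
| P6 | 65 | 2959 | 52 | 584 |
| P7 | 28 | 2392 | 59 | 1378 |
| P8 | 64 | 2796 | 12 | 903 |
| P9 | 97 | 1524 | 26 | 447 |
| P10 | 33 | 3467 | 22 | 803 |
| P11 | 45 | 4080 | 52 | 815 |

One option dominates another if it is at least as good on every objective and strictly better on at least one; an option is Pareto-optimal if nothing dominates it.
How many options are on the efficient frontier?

8

P1: not dominated (best commute).
P2: not dominated (best walk score).
P3: dominated by P1 (walk score 68≥38, rent 3842≤3844, commute 8≤51, size 1346≥562).
P4: not dominated.
P5: not dominated.
P6: not dominated.
P7: not dominated.
P8: not dominated.
P9: not dominated (best rent).
P10: dominated by P5 (walk score 52≥33, rent 2982≤3467, commute 11≤22, size 1125≥803).
P11: dominated by P1 (walk score 68≥45, rent 3842≤4080, commute 8≤52, size 1346≥815).
Pareto-optimal: P1, P2, P4, P5, P6, P7, P8, P9 → 8.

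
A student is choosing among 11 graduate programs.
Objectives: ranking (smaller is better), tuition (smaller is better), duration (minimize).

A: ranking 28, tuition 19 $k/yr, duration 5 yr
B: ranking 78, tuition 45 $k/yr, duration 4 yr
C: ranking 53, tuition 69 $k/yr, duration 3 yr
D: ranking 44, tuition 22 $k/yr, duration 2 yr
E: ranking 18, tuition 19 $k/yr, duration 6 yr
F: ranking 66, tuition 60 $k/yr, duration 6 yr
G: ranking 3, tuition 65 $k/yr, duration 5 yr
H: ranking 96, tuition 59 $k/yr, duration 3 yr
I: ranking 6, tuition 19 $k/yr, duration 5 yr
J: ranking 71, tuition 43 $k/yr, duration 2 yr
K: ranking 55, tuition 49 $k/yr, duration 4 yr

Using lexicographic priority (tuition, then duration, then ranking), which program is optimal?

First minimize tuition: best is 19, kept {A, E, I}.
Then minimize duration: best is 5, kept {A, I}.
Then minimize ranking: best is 6, kept {I}.

I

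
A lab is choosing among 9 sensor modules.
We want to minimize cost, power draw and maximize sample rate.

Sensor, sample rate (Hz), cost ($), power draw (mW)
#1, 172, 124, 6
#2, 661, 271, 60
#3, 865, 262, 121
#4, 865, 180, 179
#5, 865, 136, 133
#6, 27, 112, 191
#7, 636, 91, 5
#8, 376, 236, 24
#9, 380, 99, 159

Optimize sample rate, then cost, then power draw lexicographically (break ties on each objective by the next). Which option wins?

#5

First maximize sample rate: best is 865, kept {#3, #4, #5}.
Then minimize cost: best is 136, kept {#5}.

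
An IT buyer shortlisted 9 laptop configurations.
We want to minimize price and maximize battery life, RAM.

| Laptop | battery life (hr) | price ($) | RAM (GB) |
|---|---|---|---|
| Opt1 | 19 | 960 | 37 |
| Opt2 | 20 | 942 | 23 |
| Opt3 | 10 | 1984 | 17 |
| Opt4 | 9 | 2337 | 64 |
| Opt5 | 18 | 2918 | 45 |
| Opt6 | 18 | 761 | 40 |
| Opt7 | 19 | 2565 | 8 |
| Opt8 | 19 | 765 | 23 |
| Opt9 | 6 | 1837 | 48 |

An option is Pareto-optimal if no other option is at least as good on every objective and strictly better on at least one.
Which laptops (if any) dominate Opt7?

Opt1: battery life 19≥19, price 960≤2565, RAM 37≥8 — dominates Opt7.
Opt2: battery life 20≥19, price 942≤2565, RAM 23≥8 — dominates Opt7.
Opt8: battery life 19≥19, price 765≤2565, RAM 23≥8 — dominates Opt7.
Others (Opt3, Opt4, Opt5, Opt6, Opt9) are each worse than Opt7 on at least one objective.

Opt1, Opt2, Opt8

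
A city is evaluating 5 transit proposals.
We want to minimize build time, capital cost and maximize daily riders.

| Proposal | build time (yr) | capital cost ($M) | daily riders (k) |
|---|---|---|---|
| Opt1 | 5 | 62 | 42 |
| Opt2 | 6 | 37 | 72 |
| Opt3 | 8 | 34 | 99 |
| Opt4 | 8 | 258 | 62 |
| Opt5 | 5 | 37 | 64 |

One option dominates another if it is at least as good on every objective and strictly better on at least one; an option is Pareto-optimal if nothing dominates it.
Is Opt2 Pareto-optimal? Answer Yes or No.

Opt1: worse on capital cost (62 vs 37).
Opt3: worse on build time (8 vs 6).
Opt4: worse on build time (8 vs 6).
Opt5: worse on daily riders (64 vs 72).
No option is at least as good as Opt2 on every objective and strictly better on one.

Yes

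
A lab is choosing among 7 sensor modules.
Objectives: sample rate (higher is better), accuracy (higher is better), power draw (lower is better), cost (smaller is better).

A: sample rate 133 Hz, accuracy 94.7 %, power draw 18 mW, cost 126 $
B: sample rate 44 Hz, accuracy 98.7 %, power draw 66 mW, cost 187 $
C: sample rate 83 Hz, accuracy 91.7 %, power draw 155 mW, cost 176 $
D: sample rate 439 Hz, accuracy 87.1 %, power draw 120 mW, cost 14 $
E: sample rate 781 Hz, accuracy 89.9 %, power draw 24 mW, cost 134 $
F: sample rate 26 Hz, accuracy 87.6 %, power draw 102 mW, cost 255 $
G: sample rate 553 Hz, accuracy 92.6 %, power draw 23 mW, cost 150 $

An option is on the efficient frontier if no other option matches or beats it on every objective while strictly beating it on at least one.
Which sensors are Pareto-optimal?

A: not dominated (best power draw).
B: not dominated (best accuracy).
C: dominated by A (sample rate 133≥83, accuracy 94.7≥91.7, power draw 18≤155, cost 126≤176).
D: not dominated (best cost).
E: not dominated (best sample rate).
F: dominated by A (sample rate 133≥26, accuracy 94.7≥87.6, power draw 18≤102, cost 126≤255).
G: not dominated.

A, B, D, E, G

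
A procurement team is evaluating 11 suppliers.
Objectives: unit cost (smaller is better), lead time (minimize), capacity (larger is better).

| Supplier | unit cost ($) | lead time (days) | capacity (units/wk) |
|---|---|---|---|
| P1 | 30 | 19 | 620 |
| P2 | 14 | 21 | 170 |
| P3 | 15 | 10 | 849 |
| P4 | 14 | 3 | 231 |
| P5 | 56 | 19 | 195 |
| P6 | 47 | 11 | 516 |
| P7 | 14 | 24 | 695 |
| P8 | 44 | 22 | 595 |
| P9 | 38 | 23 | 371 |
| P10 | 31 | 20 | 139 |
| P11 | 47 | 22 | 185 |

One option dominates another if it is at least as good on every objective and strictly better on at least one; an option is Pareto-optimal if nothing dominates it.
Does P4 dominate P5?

Yes

P4 vs P5: unit cost 14≤56, lead time 3≤19, capacity 231≥195 — P4 is at least as good on every objective with at least one strict improvement.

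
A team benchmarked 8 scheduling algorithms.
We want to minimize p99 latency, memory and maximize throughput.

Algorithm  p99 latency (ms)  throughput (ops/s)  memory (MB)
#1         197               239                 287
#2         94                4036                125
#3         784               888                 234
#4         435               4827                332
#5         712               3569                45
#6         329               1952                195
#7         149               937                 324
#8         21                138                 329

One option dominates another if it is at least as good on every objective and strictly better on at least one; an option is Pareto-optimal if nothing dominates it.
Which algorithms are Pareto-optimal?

#2, #4, #5, #8

#1: dominated by #2 (p99 latency 94≤197, throughput 4036≥239, memory 125≤287).
#2: not dominated.
#3: dominated by #2 (p99 latency 94≤784, throughput 4036≥888, memory 125≤234).
#4: not dominated (best throughput).
#5: not dominated (best memory).
#6: dominated by #2 (p99 latency 94≤329, throughput 4036≥1952, memory 125≤195).
#7: dominated by #2 (p99 latency 94≤149, throughput 4036≥937, memory 125≤324).
#8: not dominated (best p99 latency).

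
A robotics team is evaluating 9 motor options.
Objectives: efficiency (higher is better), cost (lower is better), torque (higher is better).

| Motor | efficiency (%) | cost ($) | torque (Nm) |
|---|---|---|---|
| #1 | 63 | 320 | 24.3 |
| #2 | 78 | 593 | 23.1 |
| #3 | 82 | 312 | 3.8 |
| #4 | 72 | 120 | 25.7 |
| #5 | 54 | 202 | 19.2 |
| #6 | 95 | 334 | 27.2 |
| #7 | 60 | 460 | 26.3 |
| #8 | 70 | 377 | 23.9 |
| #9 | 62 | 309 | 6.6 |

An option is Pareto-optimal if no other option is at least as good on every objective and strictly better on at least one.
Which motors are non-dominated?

#3, #4, #6

#1: dominated by #4 (efficiency 72≥63, cost 120≤320, torque 25.7≥24.3).
#2: dominated by #6 (efficiency 95≥78, cost 334≤593, torque 27.2≥23.1).
#3: not dominated.
#4: not dominated (best cost).
#5: dominated by #4 (efficiency 72≥54, cost 120≤202, torque 25.7≥19.2).
#6: not dominated (best efficiency).
#7: dominated by #6 (efficiency 95≥60, cost 334≤460, torque 27.2≥26.3).
#8: dominated by #4 (efficiency 72≥70, cost 120≤377, torque 25.7≥23.9).
#9: dominated by #4 (efficiency 72≥62, cost 120≤309, torque 25.7≥6.6).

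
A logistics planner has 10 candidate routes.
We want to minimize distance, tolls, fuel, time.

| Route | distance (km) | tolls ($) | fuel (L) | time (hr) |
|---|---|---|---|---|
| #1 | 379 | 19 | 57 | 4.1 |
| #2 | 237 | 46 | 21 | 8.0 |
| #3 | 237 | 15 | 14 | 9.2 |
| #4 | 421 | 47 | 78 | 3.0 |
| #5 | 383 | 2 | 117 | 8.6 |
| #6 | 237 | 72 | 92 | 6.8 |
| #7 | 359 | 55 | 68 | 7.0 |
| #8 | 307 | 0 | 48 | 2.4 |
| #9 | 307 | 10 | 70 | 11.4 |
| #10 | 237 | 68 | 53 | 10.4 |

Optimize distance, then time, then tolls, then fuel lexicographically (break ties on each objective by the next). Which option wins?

#6

First minimize distance: best is 237, kept {#2, #3, #6, #10}.
Then minimize time: best is 6.8, kept {#6}.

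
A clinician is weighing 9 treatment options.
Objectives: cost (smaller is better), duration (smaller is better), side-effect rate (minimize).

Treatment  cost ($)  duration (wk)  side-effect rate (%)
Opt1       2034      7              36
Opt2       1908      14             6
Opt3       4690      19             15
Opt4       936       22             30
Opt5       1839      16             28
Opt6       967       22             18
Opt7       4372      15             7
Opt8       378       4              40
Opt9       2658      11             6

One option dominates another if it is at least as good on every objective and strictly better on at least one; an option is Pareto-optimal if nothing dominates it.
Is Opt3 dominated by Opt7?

Opt7 vs Opt3: cost 4372≤4690, duration 15≤19, side-effect rate 7≤15 — Opt7 is at least as good on every objective with at least one strict improvement.

Yes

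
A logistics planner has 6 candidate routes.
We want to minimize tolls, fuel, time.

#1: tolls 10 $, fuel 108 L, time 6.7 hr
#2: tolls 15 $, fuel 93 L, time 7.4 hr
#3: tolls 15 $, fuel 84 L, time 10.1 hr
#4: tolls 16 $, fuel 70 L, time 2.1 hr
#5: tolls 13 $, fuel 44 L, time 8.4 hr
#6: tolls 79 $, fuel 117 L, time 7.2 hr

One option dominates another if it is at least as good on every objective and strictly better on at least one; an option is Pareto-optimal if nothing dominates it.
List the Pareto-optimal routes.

#1: not dominated (best tolls).
#2: not dominated.
#3: dominated by #5 (tolls 13≤15, fuel 44≤84, time 8.4≤10.1).
#4: not dominated (best time).
#5: not dominated (best fuel).
#6: dominated by #1 (tolls 10≤79, fuel 108≤117, time 6.7≤7.2).

#1, #2, #4, #5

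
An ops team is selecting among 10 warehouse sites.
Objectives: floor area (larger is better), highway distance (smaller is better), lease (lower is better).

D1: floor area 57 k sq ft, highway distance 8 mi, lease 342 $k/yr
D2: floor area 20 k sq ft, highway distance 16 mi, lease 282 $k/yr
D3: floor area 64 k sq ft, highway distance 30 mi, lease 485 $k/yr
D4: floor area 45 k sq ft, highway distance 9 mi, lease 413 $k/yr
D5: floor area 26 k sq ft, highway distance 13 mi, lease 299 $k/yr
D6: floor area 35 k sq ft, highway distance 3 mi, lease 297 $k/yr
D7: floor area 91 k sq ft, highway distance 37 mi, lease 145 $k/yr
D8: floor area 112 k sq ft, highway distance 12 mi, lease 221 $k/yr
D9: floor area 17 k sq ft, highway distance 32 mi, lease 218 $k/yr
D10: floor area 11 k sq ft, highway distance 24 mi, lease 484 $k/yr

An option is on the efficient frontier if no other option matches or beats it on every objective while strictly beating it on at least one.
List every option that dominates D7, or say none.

none

D1: worse on floor area (57 vs 91).
D2: worse on floor area (20 vs 91).
D3: worse on floor area (64 vs 91).
D4: worse on floor area (45 vs 91).
D5: worse on floor area (26 vs 91).
D6: worse on floor area (35 vs 91).
D8: worse on lease (221 vs 145).
D9: worse on floor area (17 vs 91).
D10: worse on floor area (11 vs 91).
No option dominates D7.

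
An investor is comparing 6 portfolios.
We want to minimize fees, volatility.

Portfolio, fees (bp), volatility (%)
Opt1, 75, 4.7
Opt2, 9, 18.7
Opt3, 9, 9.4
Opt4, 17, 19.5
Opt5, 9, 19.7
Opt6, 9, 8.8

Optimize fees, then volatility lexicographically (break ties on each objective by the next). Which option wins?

First minimize fees: best is 9, kept {Opt2, Opt3, Opt5, Opt6}.
Then minimize volatility: best is 8.8, kept {Opt6}.

Opt6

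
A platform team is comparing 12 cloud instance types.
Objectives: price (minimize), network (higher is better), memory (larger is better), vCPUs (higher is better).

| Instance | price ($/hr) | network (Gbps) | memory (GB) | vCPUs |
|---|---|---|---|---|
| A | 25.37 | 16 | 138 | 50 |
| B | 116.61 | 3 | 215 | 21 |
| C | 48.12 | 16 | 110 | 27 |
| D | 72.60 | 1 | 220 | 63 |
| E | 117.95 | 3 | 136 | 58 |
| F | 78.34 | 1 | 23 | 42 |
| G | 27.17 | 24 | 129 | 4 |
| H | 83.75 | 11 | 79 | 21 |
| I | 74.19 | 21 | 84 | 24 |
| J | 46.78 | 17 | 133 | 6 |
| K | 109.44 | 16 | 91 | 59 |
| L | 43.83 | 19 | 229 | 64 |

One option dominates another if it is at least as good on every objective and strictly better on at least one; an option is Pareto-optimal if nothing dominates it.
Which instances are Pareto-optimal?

A, G, I, L

A: not dominated (best price).
B: dominated by L (price 43.83≤116.61, network 19≥3, memory 229≥215, vCPUs 64≥21).
C: dominated by A (price 25.37≤48.12, network 16≥16, memory 138≥110, vCPUs 50≥27).
D: dominated by L (price 43.83≤72.60, network 19≥1, memory 229≥220, vCPUs 64≥63).
E: dominated by L (price 43.83≤117.95, network 19≥3, memory 229≥136, vCPUs 64≥58).
F: dominated by A (price 25.37≤78.34, network 16≥1, memory 138≥23, vCPUs 50≥42).
G: not dominated (best network).
H: dominated by A (price 25.37≤83.75, network 16≥11, memory 138≥79, vCPUs 50≥21).
I: not dominated.
J: dominated by L (price 43.83≤46.78, network 19≥17, memory 229≥133, vCPUs 64≥6).
K: dominated by L (price 43.83≤109.44, network 19≥16, memory 229≥91, vCPUs 64≥59).
L: not dominated (best memory).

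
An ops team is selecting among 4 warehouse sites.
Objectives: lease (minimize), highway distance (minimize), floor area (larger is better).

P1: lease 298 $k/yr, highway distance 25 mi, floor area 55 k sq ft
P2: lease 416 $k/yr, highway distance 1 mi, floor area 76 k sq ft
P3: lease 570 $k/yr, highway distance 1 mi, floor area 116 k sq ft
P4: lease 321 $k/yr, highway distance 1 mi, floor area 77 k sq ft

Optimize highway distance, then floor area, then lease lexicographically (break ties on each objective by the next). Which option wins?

P3

First minimize highway distance: best is 1, kept {P2, P3, P4}.
Then maximize floor area: best is 116, kept {P3}.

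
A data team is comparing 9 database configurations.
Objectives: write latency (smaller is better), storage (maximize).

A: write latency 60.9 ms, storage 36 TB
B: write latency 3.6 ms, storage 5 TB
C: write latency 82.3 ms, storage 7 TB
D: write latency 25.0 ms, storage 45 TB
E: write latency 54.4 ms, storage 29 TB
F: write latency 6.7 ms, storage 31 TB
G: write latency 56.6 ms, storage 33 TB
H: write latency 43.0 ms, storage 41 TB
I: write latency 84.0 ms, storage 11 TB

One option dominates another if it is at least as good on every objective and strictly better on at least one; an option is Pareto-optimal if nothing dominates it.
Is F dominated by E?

E vs F: E is worse on write latency (54.4 vs 6.7), so it does not dominate F.

No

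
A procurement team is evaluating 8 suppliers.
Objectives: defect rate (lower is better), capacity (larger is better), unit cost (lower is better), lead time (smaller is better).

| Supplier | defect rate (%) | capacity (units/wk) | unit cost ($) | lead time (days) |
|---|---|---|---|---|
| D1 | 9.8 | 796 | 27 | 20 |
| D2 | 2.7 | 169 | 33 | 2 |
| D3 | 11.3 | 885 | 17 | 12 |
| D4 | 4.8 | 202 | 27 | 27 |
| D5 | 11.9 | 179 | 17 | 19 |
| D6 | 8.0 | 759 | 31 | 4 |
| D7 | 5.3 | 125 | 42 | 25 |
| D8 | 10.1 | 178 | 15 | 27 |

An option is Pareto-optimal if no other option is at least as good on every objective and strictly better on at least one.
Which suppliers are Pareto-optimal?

D1, D2, D3, D4, D6, D8

D1: not dominated.
D2: not dominated (best defect rate).
D3: not dominated (best capacity).
D4: not dominated.
D5: dominated by D3 (defect rate 11.3≤11.9, capacity 885≥179, unit cost 17≤17, lead time 12≤19).
D6: not dominated.
D7: dominated by D2 (defect rate 2.7≤5.3, capacity 169≥125, unit cost 33≤42, lead time 2≤25).
D8: not dominated (best unit cost).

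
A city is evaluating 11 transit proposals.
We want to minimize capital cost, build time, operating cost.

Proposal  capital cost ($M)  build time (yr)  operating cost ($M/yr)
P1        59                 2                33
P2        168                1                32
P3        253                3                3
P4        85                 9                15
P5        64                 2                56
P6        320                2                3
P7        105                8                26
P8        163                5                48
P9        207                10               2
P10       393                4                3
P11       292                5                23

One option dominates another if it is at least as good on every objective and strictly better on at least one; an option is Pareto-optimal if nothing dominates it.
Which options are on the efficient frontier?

P1: not dominated (best capital cost).
P2: not dominated (best build time).
P3: not dominated.
P4: not dominated.
P5: dominated by P1 (capital cost 59≤64, build time 2≤2, operating cost 33≤56).
P6: not dominated.
P7: not dominated.
P8: dominated by P1 (capital cost 59≤163, build time 2≤5, operating cost 33≤48).
P9: not dominated (best operating cost).
P10: dominated by P3 (capital cost 253≤393, build time 3≤4, operating cost 3≤3).
P11: dominated by P3 (capital cost 253≤292, build time 3≤5, operating cost 3≤23).

P1, P2, P3, P4, P6, P7, P9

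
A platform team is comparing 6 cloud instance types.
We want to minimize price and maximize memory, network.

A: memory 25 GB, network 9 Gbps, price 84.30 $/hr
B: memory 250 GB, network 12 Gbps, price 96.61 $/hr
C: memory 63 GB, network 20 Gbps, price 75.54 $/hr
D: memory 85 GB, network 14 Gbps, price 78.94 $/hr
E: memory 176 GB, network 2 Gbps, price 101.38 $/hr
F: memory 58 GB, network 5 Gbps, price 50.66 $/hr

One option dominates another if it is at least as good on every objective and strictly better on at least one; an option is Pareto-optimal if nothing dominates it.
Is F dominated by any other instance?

A: worse on memory (25 vs 58).
B: worse on price (96.61 vs 50.66).
C: worse on price (75.54 vs 50.66).
D: worse on price (78.94 vs 50.66).
E: worse on network (2 vs 5).
No option is at least as good as F on every objective and strictly better on one.

No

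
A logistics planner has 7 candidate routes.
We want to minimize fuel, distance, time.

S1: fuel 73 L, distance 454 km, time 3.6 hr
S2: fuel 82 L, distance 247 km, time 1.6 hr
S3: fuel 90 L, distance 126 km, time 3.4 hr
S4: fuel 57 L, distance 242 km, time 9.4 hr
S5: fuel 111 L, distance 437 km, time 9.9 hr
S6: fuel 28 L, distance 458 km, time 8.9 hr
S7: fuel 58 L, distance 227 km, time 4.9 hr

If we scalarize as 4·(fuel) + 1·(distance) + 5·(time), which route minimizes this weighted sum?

S1: 4·73 + 1·454 + 5·3.6 = 764.0
S2: 4·82 + 1·247 + 5·1.6 = 583.0
S3: 4·90 + 1·126 + 5·3.4 = 503.0
S4: 4·57 + 1·242 + 5·9.4 = 517.0
S5: 4·111 + 1·437 + 5·9.9 = 930.5
S6: 4·28 + 1·458 + 5·8.9 = 614.5
S7: 4·58 + 1·227 + 5·4.9 = 483.5
Lowest: S7 at 483.5.

S7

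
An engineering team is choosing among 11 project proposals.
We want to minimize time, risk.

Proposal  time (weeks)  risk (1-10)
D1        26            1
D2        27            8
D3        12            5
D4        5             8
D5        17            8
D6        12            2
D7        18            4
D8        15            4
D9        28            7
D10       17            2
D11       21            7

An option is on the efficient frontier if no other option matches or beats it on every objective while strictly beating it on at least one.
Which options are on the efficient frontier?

D1: not dominated (best risk).
D2: dominated by D1 (time 26≤27, risk 1≤8).
D3: dominated by D6 (time 12≤12, risk 2≤5).
D4: not dominated (best time).
D5: dominated by D3 (time 12≤17, risk 5≤8).
D6: not dominated.
D7: dominated by D6 (time 12≤18, risk 2≤4).
D8: dominated by D6 (time 12≤15, risk 2≤4).
D9: dominated by D1 (time 26≤28, risk 1≤7).
D10: dominated by D6 (time 12≤17, risk 2≤2).
D11: dominated by D3 (time 12≤21, risk 5≤7).

D1, D4, D6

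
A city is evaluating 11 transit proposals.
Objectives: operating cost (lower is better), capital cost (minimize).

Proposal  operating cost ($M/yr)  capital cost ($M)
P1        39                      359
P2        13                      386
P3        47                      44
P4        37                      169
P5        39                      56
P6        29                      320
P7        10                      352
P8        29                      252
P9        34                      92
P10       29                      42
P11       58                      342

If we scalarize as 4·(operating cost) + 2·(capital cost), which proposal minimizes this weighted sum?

P1: 4·39 + 2·359 = 874
P2: 4·13 + 2·386 = 824
P3: 4·47 + 2·44 = 276
P4: 4·37 + 2·169 = 486
P5: 4·39 + 2·56 = 268
P6: 4·29 + 2·320 = 756
P7: 4·10 + 2·352 = 744
P8: 4·29 + 2·252 = 620
P9: 4·34 + 2·92 = 320
P10: 4·29 + 2·42 = 200
P11: 4·58 + 2·342 = 916
Lowest: P10 at 200.

P10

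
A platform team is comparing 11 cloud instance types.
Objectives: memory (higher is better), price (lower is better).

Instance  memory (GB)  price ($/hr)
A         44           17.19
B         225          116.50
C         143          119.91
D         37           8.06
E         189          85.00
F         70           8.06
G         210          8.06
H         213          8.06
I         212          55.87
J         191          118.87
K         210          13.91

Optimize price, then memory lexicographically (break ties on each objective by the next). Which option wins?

First minimize price: best is 8.06, kept {D, F, G, H}.
Then maximize memory: best is 213, kept {H}.

H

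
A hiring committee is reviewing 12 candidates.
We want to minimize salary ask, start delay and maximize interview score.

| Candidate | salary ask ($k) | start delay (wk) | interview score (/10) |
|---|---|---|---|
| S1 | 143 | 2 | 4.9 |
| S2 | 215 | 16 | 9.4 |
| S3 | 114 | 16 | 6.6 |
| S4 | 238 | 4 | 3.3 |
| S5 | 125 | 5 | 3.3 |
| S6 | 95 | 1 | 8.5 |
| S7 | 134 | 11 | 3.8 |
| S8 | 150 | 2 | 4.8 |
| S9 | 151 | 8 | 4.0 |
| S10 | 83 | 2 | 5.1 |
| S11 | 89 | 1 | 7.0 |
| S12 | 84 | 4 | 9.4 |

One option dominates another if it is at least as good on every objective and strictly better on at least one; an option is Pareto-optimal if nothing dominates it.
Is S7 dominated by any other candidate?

Yes

S6 vs S7: salary ask 95≤134, start delay 1≤11, interview score 8.5≥3.8 — S6 is at least as good on every objective and strictly better on at least one, so S6 dominates S7.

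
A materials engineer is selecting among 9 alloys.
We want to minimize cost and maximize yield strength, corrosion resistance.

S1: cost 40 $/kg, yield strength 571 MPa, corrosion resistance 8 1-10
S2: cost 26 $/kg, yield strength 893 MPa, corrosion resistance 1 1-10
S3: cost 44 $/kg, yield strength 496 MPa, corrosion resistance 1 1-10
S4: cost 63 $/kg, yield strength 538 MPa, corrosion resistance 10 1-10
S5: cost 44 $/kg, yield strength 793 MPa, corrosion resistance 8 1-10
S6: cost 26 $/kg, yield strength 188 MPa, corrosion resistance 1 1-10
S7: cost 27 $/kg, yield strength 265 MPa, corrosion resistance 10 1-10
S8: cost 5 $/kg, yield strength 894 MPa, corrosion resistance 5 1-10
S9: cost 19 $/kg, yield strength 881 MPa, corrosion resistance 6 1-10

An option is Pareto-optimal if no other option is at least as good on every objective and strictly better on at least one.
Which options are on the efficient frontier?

S1: not dominated.
S2: dominated by S8 (cost 5≤26, yield strength 894≥893, corrosion resistance 5≥1).
S3: dominated by S1 (cost 40≤44, yield strength 571≥496, corrosion resistance 8≥1).
S4: not dominated.
S5: not dominated.
S6: dominated by S2 (cost 26≤26, yield strength 893≥188, corrosion resistance 1≥1).
S7: not dominated.
S8: not dominated (best cost).
S9: not dominated.

S1, S4, S5, S7, S8, S9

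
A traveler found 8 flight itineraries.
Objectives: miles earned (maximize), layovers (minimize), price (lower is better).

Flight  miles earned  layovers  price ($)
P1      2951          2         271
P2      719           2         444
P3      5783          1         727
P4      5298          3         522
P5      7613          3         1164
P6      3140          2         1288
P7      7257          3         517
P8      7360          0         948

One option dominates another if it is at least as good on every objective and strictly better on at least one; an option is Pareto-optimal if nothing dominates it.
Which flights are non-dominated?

P1: not dominated (best price).
P2: dominated by P1 (miles earned 2951≥719, layovers 2≤2, price 271≤444).
P3: not dominated.
P4: dominated by P7 (miles earned 7257≥5298, layovers 3≤3, price 517≤522).
P5: not dominated (best miles earned).
P6: dominated by P3 (miles earned 5783≥3140, layovers 1≤2, price 727≤1288).
P7: not dominated.
P8: not dominated (best layovers).

P1, P3, P5, P7, P8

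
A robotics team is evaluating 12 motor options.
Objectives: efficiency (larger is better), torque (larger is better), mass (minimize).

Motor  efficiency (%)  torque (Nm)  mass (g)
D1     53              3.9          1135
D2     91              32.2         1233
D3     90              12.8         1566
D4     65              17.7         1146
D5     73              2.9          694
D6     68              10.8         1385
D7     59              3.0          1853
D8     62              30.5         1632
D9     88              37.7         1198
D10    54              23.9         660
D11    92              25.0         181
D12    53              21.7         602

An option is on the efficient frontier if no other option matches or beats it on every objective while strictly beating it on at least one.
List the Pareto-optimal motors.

D1: dominated by D10 (efficiency 54≥53, torque 23.9≥3.9, mass 660≤1135).
D2: not dominated.
D3: dominated by D2 (efficiency 91≥90, torque 32.2≥12.8, mass 1233≤1566).
D4: dominated by D11 (efficiency 92≥65, torque 25.0≥17.7, mass 181≤1146).
D5: dominated by D11 (efficiency 92≥73, torque 25.0≥2.9, mass 181≤694).
D6: dominated by D2 (efficiency 91≥68, torque 32.2≥10.8, mass 1233≤1385).
D7: dominated by D2 (efficiency 91≥59, torque 32.2≥3.0, mass 1233≤1853).
D8: dominated by D2 (efficiency 91≥62, torque 32.2≥30.5, mass 1233≤1632).
D9: not dominated (best torque).
D10: dominated by D11 (efficiency 92≥54, torque 25.0≥23.9, mass 181≤660).
D11: not dominated (best efficiency).
D12: dominated by D11 (efficiency 92≥53, torque 25.0≥21.7, mass 181≤602).

D2, D9, D11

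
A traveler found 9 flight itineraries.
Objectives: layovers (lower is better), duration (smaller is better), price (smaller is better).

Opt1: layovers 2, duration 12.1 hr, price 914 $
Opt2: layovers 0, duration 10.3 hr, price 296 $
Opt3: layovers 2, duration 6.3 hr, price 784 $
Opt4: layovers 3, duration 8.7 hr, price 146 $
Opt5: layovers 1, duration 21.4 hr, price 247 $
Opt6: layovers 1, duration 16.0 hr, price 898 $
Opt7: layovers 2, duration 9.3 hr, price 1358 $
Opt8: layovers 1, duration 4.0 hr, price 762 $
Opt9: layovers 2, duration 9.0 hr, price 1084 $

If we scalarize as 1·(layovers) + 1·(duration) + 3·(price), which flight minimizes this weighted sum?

Opt4

Opt1: 1·2 + 1·12.1 + 3·914 = 2756.1
Opt2: 1·0 + 1·10.3 + 3·296 = 898.3
Opt3: 1·2 + 1·6.3 + 3·784 = 2360.3
Opt4: 1·3 + 1·8.7 + 3·146 = 449.7
Opt5: 1·1 + 1·21.4 + 3·247 = 763.4
Opt6: 1·1 + 1·16.0 + 3·898 = 2711.0
Opt7: 1·2 + 1·9.3 + 3·1358 = 4085.3
Opt8: 1·1 + 1·4.0 + 3·762 = 2291.0
Opt9: 1·2 + 1·9.0 + 3·1084 = 3263.0
Lowest: Opt4 at 449.7.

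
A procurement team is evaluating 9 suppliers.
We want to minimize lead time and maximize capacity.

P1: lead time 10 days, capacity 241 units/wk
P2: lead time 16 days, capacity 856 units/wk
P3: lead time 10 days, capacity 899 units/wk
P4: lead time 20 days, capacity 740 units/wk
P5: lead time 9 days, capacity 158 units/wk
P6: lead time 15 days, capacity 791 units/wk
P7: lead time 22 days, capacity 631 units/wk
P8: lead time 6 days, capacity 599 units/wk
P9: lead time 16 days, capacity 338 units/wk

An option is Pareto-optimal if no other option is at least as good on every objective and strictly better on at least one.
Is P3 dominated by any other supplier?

P1: worse on capacity (241 vs 899).
P2: worse on lead time (16 vs 10).
P4: worse on lead time (20 vs 10).
P5: worse on capacity (158 vs 899).
P6: worse on lead time (15 vs 10).
P7: worse on lead time (22 vs 10).
P8: worse on capacity (599 vs 899).
P9: worse on lead time (16 vs 10).
No option is at least as good as P3 on every objective and strictly better on one.

No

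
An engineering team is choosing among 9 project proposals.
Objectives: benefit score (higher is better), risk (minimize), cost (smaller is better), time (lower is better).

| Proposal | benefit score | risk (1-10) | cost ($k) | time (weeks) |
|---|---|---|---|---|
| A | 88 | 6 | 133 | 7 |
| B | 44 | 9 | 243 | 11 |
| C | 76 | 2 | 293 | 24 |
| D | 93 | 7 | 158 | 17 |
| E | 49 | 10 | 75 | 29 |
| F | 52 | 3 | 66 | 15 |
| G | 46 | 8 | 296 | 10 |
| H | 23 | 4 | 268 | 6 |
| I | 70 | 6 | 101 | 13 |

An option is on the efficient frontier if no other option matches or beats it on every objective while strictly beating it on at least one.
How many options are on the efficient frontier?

A: not dominated.
B: dominated by A (benefit score 88≥44, risk 6≤9, cost 133≤243, time 7≤11).
C: not dominated (best risk).
D: not dominated (best benefit score).
E: dominated by F (benefit score 52≥49, risk 3≤10, cost 66≤75, time 15≤29).
F: not dominated (best cost).
G: dominated by A (benefit score 88≥46, risk 6≤8, cost 133≤296, time 7≤10).
H: not dominated (best time).
I: not dominated.
Pareto-optimal: A, C, D, F, H, I → 6.

6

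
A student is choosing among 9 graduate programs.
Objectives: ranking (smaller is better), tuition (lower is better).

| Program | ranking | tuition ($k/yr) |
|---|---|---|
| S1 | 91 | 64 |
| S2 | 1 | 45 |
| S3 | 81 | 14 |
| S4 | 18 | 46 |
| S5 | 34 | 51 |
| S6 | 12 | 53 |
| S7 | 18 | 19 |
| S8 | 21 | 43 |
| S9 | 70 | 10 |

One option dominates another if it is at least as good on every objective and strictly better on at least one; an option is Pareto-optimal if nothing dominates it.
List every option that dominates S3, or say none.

S9: ranking 70≤81, tuition 10≤14 — dominates S3.
Others (S1, S2, S4, S5, S6, S7, S8) are each worse than S3 on at least one objective.

S9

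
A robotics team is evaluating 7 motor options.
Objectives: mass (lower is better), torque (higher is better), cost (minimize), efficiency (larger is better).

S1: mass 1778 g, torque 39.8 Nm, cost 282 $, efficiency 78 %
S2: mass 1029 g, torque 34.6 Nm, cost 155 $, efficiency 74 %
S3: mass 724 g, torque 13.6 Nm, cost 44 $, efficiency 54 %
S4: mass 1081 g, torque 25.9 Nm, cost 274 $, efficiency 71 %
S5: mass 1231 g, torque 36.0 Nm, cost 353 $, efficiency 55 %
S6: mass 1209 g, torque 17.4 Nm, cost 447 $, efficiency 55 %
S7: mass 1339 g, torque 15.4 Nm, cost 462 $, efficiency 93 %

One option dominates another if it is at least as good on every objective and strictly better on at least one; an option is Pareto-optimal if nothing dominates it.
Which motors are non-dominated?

S1: not dominated (best torque).
S2: not dominated.
S3: not dominated (best mass).
S4: dominated by S2 (mass 1029≤1081, torque 34.6≥25.9, cost 155≤274, efficiency 74≥71).
S5: not dominated.
S6: dominated by S2 (mass 1029≤1209, torque 34.6≥17.4, cost 155≤447, efficiency 74≥55).
S7: not dominated (best efficiency).

S1, S2, S3, S5, S7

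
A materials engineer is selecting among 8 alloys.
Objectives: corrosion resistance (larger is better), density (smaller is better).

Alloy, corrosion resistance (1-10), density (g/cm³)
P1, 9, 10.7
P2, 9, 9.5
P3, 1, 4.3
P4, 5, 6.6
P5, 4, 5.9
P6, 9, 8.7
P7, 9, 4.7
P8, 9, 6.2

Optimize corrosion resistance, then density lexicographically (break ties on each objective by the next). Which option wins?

P7

First maximize corrosion resistance: best is 9, kept {P1, P2, P6, P7, P8}.
Then minimize density: best is 4.7, kept {P7}.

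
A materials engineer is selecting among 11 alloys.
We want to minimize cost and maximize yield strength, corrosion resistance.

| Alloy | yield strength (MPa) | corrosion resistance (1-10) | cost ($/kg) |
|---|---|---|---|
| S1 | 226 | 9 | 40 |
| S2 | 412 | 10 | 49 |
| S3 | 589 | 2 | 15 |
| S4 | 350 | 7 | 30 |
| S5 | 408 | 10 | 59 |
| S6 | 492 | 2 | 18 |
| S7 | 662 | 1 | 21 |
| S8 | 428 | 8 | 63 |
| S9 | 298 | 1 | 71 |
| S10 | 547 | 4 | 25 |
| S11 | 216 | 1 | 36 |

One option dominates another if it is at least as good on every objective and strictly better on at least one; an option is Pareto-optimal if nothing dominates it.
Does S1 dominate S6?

S1 vs S6: S1 is worse on yield strength (226 vs 492), so it does not dominate S6.

No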